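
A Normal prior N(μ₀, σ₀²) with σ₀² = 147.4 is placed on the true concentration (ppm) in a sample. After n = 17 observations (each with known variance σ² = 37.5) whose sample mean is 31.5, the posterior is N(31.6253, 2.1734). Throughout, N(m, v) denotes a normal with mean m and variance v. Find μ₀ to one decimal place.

μ₀ = 40.0

The posterior mean is a precision-weighted average: μ_n = (τ₀μ₀ + τ_data·x̄)/(τ₀+τ_data), with τ₀=1/σ₀² and τ_data=n/σ².
Here τ₀ = 1/147.4 = 0.006784 and τ_data = 17/37.5 = 0.453333, so τ_n = 0.460117.
Rearranging for μ₀: μ₀ = (μ_n·τ_n − τ_data·x̄)/τ₀ = (31.6253·0.460117 − 0.453333·31.5) / 0.006784 = 0.271349/0.006784 ≈ 40.0.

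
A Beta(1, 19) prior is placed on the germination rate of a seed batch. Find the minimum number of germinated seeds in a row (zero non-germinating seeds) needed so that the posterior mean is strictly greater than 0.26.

k = 6

After k germinated seeds and 0 non-germinating seeds the posterior is Beta(1+k, 19), with mean (1+k)/(1+19+k).
Set (1+k)/(20+k) > 0.26 and solve: k > (0.26·20 − 1)/(1 − 0.26) = 5.676.
The smallest integer exceeding 5.676 is 6, and checking k=6: (7)/(26) = 0.2692 > 0.26.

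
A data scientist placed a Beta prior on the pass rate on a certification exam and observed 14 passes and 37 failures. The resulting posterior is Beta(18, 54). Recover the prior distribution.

A Beta(α, β) prior with s successes and f failures in binomial data gives a Beta(α+s, β+f) posterior.
So α = 18 − 14 = 4 and β = 54 − 37 = 17.

Beta(4, 17)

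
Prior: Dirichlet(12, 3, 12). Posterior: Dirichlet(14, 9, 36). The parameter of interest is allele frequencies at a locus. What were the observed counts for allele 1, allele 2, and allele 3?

For a Dirichlet(α) prior with multinomial counts c, the posterior is Dirichlet(α + c) componentwise.
Counts are posterior − prior componentwise: 14−12=2, 9−3=6, 36−12=24.

counts (2, 6, 24)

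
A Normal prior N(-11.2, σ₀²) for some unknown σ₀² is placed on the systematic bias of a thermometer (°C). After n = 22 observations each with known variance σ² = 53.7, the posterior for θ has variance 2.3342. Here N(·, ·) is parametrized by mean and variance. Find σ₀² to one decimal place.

For the Normal–Normal model with known σ², precisions add: τ_n = τ₀ + n/σ².
So 1/σ₀² = 1/2.3342 − 22/53.7 = 0.428412 − 0.409683 = 0.018729.
Hence σ₀² = 1/0.018729 ≈ 53.4.

σ₀² = 53.4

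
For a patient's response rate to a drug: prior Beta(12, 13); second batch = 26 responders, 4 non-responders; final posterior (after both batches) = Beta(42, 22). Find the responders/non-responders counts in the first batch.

Because Beta–binomial updating is additive in the counts, the combined data contributed (α_post−α_prior, β_post−β_prior) successes and failures.
Total across both batches: 42−12=30 responders, 22−13=9 non-responders.
Subtract the second batch: 30−26=4 responders and 9−4=5 non-responders.

4 responders and 5 non-responders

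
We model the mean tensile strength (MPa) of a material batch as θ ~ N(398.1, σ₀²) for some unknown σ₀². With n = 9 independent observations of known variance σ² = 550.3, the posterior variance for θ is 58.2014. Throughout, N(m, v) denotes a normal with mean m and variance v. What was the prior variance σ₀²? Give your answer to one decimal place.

σ₀² = 1209.2

For the Normal–Normal model with known σ², precisions add: τ_n = τ₀ + n/σ².
So 1/σ₀² = 1/58.2014 − 9/550.3 = 0.017182 − 0.016355 = 0.000827.
Hence σ₀² = 1/0.000827 ≈ 1209.2.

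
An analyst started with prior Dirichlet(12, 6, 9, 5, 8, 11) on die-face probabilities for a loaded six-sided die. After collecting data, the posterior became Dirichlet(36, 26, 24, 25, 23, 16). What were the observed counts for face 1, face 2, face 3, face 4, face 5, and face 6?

For a Dirichlet(α) prior with multinomial counts c, the posterior is Dirichlet(α + c) componentwise.
Counts are posterior − prior componentwise: 36−12=24, 26−6=20, 24−9=15, 25−5=20, 23−8=15, 16−11=5.

counts (24, 20, 15, 20, 15, 5)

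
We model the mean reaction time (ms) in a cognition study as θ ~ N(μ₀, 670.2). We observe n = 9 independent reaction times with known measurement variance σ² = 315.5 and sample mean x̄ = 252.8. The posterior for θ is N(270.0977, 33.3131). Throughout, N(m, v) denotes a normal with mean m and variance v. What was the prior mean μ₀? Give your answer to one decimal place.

The posterior mean is a precision-weighted average: μ_n = (τ₀μ₀ + τ_data·x̄)/(τ₀+τ_data), with τ₀=1/σ₀² and τ_data=n/σ².
Here τ₀ = 1/670.2 = 0.001492 and τ_data = 9/315.5 = 0.028526, so τ_n = 0.030018.
Rearranging for μ₀: μ₀ = (μ_n·τ_n − τ_data·x̄)/τ₀ = (270.0977·0.030018 − 0.028526·252.8) / 0.001492 = 0.896420/0.001492 ≈ 600.8.

μ₀ = 600.8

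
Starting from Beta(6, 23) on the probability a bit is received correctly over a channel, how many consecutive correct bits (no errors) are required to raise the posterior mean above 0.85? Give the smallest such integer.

After k correct bits and 0 errors the posterior is Beta(6+k, 23), with mean (6+k)/(6+23+k).
Set (6+k)/(29+k) > 0.85 and solve: k > (0.85·29 − 6)/(1 − 0.85) = 124.333.
The smallest integer exceeding 124.333 is 125.

k = 125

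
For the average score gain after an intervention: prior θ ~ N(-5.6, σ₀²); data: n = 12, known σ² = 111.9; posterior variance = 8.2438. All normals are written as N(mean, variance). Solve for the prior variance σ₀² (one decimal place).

Posterior precision equals prior precision plus data precision: 1/σ_n² = 1/σ₀² + n/σ².
So 1/σ₀² = 1/8.2438 − 12/111.9 = 0.121303 − 0.107239 = 0.014064.
Hence σ₀² = 1/0.014064 ≈ 71.1.

σ₀² = 71.1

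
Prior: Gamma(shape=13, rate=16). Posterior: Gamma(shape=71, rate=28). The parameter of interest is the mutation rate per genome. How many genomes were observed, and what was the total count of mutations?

n = 12 genomes with total 58 mutations

Gamma–Poisson conjugacy: posterior shape = α + Σxᵢ, posterior rate = β + n.
Matching: Σxᵢ = 71 − 13 = 58 and n = 28 − 16 = 12.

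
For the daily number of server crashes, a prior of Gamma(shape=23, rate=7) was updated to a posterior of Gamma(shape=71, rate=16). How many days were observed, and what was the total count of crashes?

n = 9 days with total 48 crashes

Gamma–Poisson conjugacy: posterior shape = α + Σxᵢ, posterior rate = β + n.
Matching: Σxᵢ = 71 − 23 = 48 and n = 16 − 7 = 9.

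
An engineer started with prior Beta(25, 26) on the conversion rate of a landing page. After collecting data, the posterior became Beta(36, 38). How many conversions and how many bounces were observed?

11 conversions and 12 bounces

Beta is conjugate to the binomial likelihood: posterior = Beta(α+s, β+f).
Match parameters: s=36−25=11, f=38−26=12.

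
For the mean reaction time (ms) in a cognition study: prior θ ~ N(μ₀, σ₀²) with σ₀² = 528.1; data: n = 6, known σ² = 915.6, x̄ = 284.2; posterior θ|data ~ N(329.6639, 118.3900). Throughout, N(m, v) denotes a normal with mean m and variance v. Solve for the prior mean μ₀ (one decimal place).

The posterior mean is a precision-weighted average: μ_n = (τ₀μ₀ + τ_data·x̄)/(τ₀+τ_data), with τ₀=1/σ₀² and τ_data=n/σ².
Here τ₀ = 1/528.1 = 0.001894 and τ_data = 6/915.6 = 0.006553, so τ_n = 0.008447.
Rearranging for μ₀: μ₀ = (μ_n·τ_n − τ_data·x̄)/τ₀ = (329.6639·0.008447 − 0.006553·284.2) / 0.001894 = 0.922308/0.001894 ≈ 487.0.

μ₀ = 487.0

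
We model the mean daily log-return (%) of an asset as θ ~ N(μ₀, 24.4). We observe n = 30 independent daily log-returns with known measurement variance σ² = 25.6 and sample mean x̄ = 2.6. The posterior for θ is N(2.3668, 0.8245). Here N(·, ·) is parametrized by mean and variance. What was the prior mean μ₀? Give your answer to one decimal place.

μ₀ = -4.3

The posterior mean is a precision-weighted average: μ_n = (τ₀μ₀ + τ_data·x̄)/(τ₀+τ_data), with τ₀=1/σ₀² and τ_data=n/σ².
Here τ₀ = 1/24.4 = 0.040984 and τ_data = 30/25.6 = 1.171875, so τ_n = 1.212859.
Rearranging for μ₀: μ₀ = (μ_n·τ_n − τ_data·x̄)/τ₀ = (2.3668·1.212859 − 1.171875·2.6) / 0.040984 = -0.176280/0.040984 ≈ -4.3.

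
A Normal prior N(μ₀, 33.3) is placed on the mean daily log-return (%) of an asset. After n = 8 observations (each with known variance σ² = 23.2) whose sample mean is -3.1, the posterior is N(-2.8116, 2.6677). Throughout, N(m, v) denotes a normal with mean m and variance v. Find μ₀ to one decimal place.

μ₀ = 0.5

With known observation variance, the Normal–Normal posterior has precision τ_n = τ₀ + n/σ² and mean μ_n = (τ₀μ₀ + (n/σ²)x̄)/τ_n.
Here τ₀ = 1/33.3 = 0.030030 and τ_data = 8/23.2 = 0.344828, so τ_n = 0.374858.
Rearranging for μ₀: μ₀ = (μ_n·τ_n − τ_data·x̄)/τ₀ = (-2.8116·0.374858 − 0.344828·-3.1) / 0.030030 = 0.015016/0.030030 ≈ 0.5.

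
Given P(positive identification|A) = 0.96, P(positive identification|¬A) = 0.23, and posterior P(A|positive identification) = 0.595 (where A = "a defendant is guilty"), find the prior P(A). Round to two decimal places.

P(A) = 0.26

Bayes' rule in odds form gives O(A|E) = O(A)·[P(E|A)/P(E|¬A)], hence O(A) = O(A|E)/LR.
Posterior odds = 0.595/(1−0.595) = 1.4691. LR = 0.96/0.23 = 4.1739.
Prior odds = 1.4691/4.1739 = 0.3520, so P(A) = 0.3520/(1+0.3520) ≈ 0.26.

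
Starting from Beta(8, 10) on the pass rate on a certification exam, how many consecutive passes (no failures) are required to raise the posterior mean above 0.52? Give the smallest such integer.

After k passes and 0 failures the posterior is Beta(8+k, 10), with mean (8+k)/(8+10+k).
Set (8+k)/(18+k) > 0.52 and solve: k > (0.52·18 − 8)/(1 − 0.52) = 2.833.
The smallest integer exceeding 2.833 is 3.

k = 3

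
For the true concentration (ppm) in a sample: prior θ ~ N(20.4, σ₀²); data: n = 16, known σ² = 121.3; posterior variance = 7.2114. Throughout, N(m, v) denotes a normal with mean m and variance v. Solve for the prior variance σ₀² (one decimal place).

Posterior precision equals prior precision plus data precision: 1/σ_n² = 1/σ₀² + n/σ².
So 1/σ₀² = 1/7.2114 − 16/121.3 = 0.138669 − 0.131904 = 0.006765.
Hence σ₀² = 1/0.006765 ≈ 147.8.

σ₀² = 147.8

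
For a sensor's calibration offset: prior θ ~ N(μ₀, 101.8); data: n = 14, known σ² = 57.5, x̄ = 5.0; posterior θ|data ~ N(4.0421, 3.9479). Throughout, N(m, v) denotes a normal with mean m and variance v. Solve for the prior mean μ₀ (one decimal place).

μ₀ = -19.7

With known observation variance, the Normal–Normal posterior has precision τ_n = τ₀ + n/σ² and mean μ_n = (τ₀μ₀ + (n/σ²)x̄)/τ_n.
Here τ₀ = 1/101.8 = 0.009823 and τ_data = 14/57.5 = 0.243478, so τ_n = 0.253301.
Rearranging for μ₀: μ₀ = (μ_n·τ_n − τ_data·x̄)/τ₀ = (4.0421·0.253301 − 0.243478·5.0) / 0.009823 = -0.193522/0.009823 ≈ -19.7.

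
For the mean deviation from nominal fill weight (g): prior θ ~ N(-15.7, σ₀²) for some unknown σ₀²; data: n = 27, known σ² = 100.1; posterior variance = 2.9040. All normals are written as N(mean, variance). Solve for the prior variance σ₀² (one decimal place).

σ₀² = 13.4

Posterior precision equals prior precision plus data precision: 1/σ_n² = 1/σ₀² + n/σ².
So 1/σ₀² = 1/2.9040 − 27/100.1 = 0.344353 − 0.269730 = 0.074623.
Hence σ₀² = 1/0.074623 ≈ 13.4.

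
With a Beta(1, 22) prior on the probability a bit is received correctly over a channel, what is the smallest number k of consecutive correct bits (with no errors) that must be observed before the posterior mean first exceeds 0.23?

After k correct bits and 0 errors the posterior is Beta(1+k, 22), with mean (1+k)/(1+22+k).
Set (1+k)/(23+k) > 0.23 and solve: k > (0.23·23 − 1)/(1 − 0.23) = 5.571.
The smallest integer exceeding 5.571 is 6, and checking k=6: (7)/(29) = 0.2414 > 0.23.

k = 6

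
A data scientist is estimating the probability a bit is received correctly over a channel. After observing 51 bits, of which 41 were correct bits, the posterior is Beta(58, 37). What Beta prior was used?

Beta(17, 27)

Beta is conjugate to the binomial likelihood: posterior = Beta(a+s, b+f).
Subtract the data counts: 58−41=17, 37−10=27.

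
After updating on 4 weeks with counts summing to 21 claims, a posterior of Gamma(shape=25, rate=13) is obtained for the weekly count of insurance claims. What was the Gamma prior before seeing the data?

Gamma(shape=4, rate=9)

A Gamma(α, β) prior (rate parametrization) on a Poisson rate with n observations summing to S gives posterior Gamma(α+S, β+n).
So α = 25 − 21 = 4 and β = 13 − 4 = 9.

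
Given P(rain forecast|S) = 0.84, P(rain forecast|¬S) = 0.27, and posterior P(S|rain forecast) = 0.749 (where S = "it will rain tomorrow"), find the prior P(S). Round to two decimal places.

P(S) = 0.49

Bayes' rule in odds form gives O(S|E) = O(S)·[P(E|S)/P(E|¬S)], hence O(S) = O(S|E)/LR.
Posterior odds = 0.749/(1−0.749) = 2.9841. LR = 0.84/0.27 = 3.1111.
Prior odds = 2.9841/3.1111 = 0.9592, so P(S) = 0.9592/(1+0.9592) ≈ 0.49.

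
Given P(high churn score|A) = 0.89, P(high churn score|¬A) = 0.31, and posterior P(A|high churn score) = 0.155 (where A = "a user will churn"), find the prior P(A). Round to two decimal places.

Bayes' rule in odds form gives O(A|E) = O(A)·[P(E|A)/P(E|¬A)], hence O(A) = O(A|E)/LR.
Posterior odds = 0.155/(1−0.155) = 0.1834. LR = 0.89/0.31 = 2.8710.
Prior odds = 0.1834/2.8710 = 0.0639, so P(A) = 0.0639/(1+0.0639) ≈ 0.06.

P(A) = 0.06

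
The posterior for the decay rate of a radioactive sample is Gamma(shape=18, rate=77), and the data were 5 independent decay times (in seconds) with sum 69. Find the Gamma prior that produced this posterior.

For an exponential likelihood with a Gamma(α, β) prior on the rate, n observations with total T give posterior Gamma(α+n, β+T).
So α = 18 − 5 = 13 and β = 77 − 69 = 8.

Gamma(shape=13, rate=8)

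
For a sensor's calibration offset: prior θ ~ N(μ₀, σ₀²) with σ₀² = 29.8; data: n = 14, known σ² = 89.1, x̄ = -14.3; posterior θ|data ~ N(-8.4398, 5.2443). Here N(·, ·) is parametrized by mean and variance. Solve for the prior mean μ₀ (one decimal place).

μ₀ = 19.0

With known observation variance, the Normal–Normal posterior has precision τ_n = τ₀ + n/σ² and mean μ_n = (τ₀μ₀ + (n/σ²)x̄)/τ_n.
Here τ₀ = 1/29.8 = 0.033557 and τ_data = 14/89.1 = 0.157127, so τ_n = 0.190684.
Rearranging for μ₀: μ₀ = (μ_n·τ_n − τ_data·x̄)/τ₀ = (-8.4398·0.190684 − 0.157127·-14.3) / 0.033557 = 0.637581/0.033557 ≈ 19.0.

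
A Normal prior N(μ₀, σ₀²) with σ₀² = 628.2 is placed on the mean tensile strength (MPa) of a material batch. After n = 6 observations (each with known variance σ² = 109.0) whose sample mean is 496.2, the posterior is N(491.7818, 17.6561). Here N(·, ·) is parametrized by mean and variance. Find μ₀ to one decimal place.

With known observation variance, the Normal–Normal posterior has precision τ_n = τ₀ + n/σ² and mean μ_n = (τ₀μ₀ + (n/σ²)x̄)/τ_n.
Here τ₀ = 1/628.2 = 0.001592 and τ_data = 6/109.0 = 0.055046, so τ_n = 0.056638.
Rearranging for μ₀: μ₀ = (μ_n·τ_n − τ_data·x̄)/τ₀ = (491.7818·0.056638 − 0.055046·496.2) / 0.001592 = 0.539712/0.001592 ≈ 339.0.

μ₀ = 339.0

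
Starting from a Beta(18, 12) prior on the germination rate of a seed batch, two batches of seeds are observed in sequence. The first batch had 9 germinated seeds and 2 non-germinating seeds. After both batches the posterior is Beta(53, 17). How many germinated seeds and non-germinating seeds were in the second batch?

Sequential conjugate updates are equivalent to a single update on the pooled data, so total successes = posterior α − prior α and total failures = posterior β − prior β.
Total across both batches: 53−18=35 germinated seeds, 17−12=5 non-germinating seeds.
Subtract the first batch: 35−9=26 germinated seeds and 5−2=3 non-germinating seeds.

26 germinated seeds and 3 non-germinating seeds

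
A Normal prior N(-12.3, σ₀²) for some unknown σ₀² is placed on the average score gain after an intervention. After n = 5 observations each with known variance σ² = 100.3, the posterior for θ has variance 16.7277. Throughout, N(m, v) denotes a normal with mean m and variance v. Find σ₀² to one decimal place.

σ₀² = 100.7

Posterior precision equals prior precision plus data precision: 1/σ_n² = 1/σ₀² + n/σ².
So 1/σ₀² = 1/16.7277 − 5/100.3 = 0.059781 − 0.049850 = 0.009931.
Hence σ₀² = 1/0.009931 ≈ 100.7.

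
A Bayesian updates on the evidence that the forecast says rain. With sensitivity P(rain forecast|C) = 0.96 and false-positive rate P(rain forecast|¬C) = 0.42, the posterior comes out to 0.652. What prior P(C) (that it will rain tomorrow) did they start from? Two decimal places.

P(C) = 0.45

Bayes' rule in odds form gives O(C|E) = O(C)·[P(E|C)/P(E|¬C)], hence O(C) = O(C|E)/LR.
Posterior odds = 0.652/(1−0.652) = 1.8736. LR = 0.96/0.42 = 2.2857.
Prior odds = 1.8736/2.2857 = 0.8197, so P(C) = 0.8197/(1+0.8197) ≈ 0.45.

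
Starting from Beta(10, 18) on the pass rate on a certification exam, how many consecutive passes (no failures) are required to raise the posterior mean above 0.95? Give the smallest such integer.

k = 333

After k passes and 0 failures the posterior is Beta(10+k, 18), with mean (10+k)/(10+18+k).
Set (10+k)/(28+k) > 0.95 and solve: k > (0.95·28 − 10)/(1 − 0.95) = 332.000.
The smallest integer exceeding 332.000 is 333.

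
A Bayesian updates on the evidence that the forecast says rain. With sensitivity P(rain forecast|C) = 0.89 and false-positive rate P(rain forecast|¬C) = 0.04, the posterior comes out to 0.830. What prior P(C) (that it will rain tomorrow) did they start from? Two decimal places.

P(C) = 0.18

Bayes' rule in odds form gives O(C|E) = O(C)·[P(E|C)/P(E|¬C)], hence O(C) = O(C|E)/LR.
Posterior odds = 0.830/(1−0.830) = 4.8824. LR = 0.89/0.04 = 22.2500.
Prior odds = 4.8824/22.2500 = 0.2194, so P(C) = 0.2194/(1+0.2194) ≈ 0.18.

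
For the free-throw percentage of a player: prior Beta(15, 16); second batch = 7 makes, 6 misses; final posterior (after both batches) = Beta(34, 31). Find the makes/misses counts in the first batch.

Sequential conjugate updates are equivalent to a single update on the pooled data, so total successes = posterior α − prior α and total failures = posterior β − prior β.
Total across both batches: 34−15=19 makes, 31−16=15 misses.
Subtract the second batch: 19−7=12 makes and 15−6=9 misses.

12 makes and 9 misses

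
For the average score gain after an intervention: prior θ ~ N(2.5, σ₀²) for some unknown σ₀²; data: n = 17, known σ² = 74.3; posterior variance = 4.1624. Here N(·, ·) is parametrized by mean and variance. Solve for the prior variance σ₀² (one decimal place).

For the Normal–Normal model with known σ², precisions add: τ_n = τ₀ + n/σ².
So 1/σ₀² = 1/4.1624 − 17/74.3 = 0.240246 − 0.228802 = 0.011444.
Hence σ₀² = 1/0.011444 ≈ 87.4.

σ₀² = 87.4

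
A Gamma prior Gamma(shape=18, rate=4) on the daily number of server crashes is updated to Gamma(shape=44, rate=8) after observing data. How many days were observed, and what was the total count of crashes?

Gamma–Poisson conjugacy: posterior shape = α + Σxᵢ, posterior rate = β + n.
Matching: Σxᵢ = 44 − 18 = 26 and n = 8 − 4 = 4.

n = 4 days with total 26 crashes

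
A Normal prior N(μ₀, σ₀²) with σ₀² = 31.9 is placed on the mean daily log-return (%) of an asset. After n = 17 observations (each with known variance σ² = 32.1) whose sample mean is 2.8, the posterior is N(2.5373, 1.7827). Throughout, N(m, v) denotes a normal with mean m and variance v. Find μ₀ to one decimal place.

With known observation variance, the Normal–Normal posterior has precision τ_n = τ₀ + n/σ² and mean μ_n = (τ₀μ₀ + (n/σ²)x̄)/τ_n.
Here τ₀ = 1/31.9 = 0.031348 and τ_data = 17/32.1 = 0.529595, so τ_n = 0.560943.
Rearranging for μ₀: μ₀ = (μ_n·τ_n − τ_data·x̄)/τ₀ = (2.5373·0.560943 − 0.529595·2.8) / 0.031348 = -0.059585/0.031348 ≈ -1.9.

μ₀ = -1.9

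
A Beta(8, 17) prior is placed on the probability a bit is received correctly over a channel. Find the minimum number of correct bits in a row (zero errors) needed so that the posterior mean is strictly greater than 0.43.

After k correct bits and 0 errors the posterior is Beta(8+k, 17), with mean (8+k)/(8+17+k).
Set (8+k)/(25+k) > 0.43 and solve: k > (0.43·25 − 8)/(1 − 0.43) = 4.825.
The smallest integer exceeding 4.825 is 5, and checking k=5: (13)/(30) = 0.4333 > 0.43.

k = 5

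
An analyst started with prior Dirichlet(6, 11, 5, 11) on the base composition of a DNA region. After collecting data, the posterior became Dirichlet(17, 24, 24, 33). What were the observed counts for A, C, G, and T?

For a Dirichlet(α) prior with multinomial counts c, the posterior is Dirichlet(α + c) componentwise.
Counts are posterior − prior componentwise: 17−6=11, 24−11=13, 24−5=19, 33−11=22.

counts (11, 13, 19, 22)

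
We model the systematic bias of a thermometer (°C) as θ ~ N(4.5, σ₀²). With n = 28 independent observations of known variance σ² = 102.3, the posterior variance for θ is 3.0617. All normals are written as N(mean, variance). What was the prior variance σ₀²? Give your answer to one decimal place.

σ₀² = 18.9

Posterior precision equals prior precision plus data precision: 1/σ_n² = 1/σ₀² + n/σ².
So 1/σ₀² = 1/3.0617 − 28/102.3 = 0.326616 − 0.273705 = 0.052911.
Hence σ₀² = 1/0.052911 ≈ 18.9.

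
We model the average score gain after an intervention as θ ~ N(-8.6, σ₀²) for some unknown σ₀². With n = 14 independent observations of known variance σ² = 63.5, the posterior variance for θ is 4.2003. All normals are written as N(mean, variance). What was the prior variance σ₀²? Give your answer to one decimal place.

σ₀² = 56.8

For the Normal–Normal model with known σ², precisions add: τ_n = τ₀ + n/σ².
So 1/σ₀² = 1/4.2003 − 14/63.5 = 0.238078 − 0.220472 = 0.017606.
Hence σ₀² = 1/0.017606 ≈ 56.8.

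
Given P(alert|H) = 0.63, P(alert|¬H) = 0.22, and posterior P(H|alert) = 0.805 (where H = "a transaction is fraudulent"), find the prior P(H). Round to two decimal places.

P(H) = 0.59

Bayes' rule in odds form gives O(H|E) = O(H)·[P(E|H)/P(E|¬H)], hence O(H) = O(H|E)/LR.
Posterior odds = 0.805/(1−0.805) = 4.1282. LR = 0.63/0.22 = 2.8636.
Prior odds = 4.1282/2.8636 = 1.4416, so P(H) = 1.4416/(1+1.4416) ≈ 0.59.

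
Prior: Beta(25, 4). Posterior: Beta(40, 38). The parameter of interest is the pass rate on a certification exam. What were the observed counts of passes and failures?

Under Beta–binomial conjugacy the posterior parameters are (a+s, b+f).
So s = 40 − 25 = 15 and f = 38 − 4 = 34.

15 passes and 34 failures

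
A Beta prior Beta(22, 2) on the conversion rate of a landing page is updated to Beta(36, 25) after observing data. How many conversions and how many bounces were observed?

Beta is conjugate to the binomial likelihood: posterior = Beta(α+s, β+f).
Match parameters: s=36−22=14, f=25−2=23.

14 conversions and 23 bounces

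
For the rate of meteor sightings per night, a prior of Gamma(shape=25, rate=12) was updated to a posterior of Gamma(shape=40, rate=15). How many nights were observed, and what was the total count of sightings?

Gamma–Poisson conjugacy: posterior shape = α + Σxᵢ, posterior rate = β + n.
Matching: Σxᵢ = 40 − 25 = 15 and n = 15 − 12 = 3.

n = 3 nights with total 15 sightings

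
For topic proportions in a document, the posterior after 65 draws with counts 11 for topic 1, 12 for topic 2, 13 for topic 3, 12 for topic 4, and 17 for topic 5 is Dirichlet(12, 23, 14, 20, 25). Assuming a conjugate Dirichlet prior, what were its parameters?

For a Dirichlet(α) prior with multinomial counts c, the posterior is Dirichlet(α + c) componentwise.
Subtract each count from the matching posterior parameter: 12−11=1, 23−12=11, 14−13=1, 20−12=8, 25−17=8.

Dirichlet(1, 11, 1, 8, 8)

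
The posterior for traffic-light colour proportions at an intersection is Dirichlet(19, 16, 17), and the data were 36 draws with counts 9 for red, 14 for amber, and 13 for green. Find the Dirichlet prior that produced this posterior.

Dirichlet(10, 2, 4)

For a Dirichlet(α) prior with multinomial counts c, the posterior is Dirichlet(α + c) componentwise.
Subtract each count from the matching posterior parameter: 19−9=10, 16−14=2, 17−13=4.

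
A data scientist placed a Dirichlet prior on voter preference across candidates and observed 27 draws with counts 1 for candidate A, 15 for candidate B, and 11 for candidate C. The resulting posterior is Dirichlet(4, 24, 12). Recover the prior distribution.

For a Dirichlet(α) prior with multinomial counts c, the posterior is Dirichlet(α + c) componentwise.
Subtract each count from the matching posterior parameter: 4−1=3, 24−15=9, 12−11=1.

Dirichlet(3, 9, 1)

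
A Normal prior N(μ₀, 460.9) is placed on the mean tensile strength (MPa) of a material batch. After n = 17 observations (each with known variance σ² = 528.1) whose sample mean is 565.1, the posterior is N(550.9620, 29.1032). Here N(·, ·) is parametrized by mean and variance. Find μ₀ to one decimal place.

With known observation variance, the Normal–Normal posterior has precision τ_n = τ₀ + n/σ² and mean μ_n = (τ₀μ₀ + (n/σ²)x̄)/τ_n.
Here τ₀ = 1/460.9 = 0.002170 and τ_data = 17/528.1 = 0.032191, so τ_n = 0.034361.
Rearranging for μ₀: μ₀ = (μ_n·τ_n − τ_data·x̄)/τ₀ = (550.9620·0.034361 − 0.032191·565.1) / 0.002170 = 0.740471/0.002170 ≈ 341.2.

μ₀ = 341.2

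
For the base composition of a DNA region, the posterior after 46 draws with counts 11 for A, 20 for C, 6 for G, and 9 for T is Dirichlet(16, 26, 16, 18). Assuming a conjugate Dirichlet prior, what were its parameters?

Dirichlet(5, 6, 10, 9)

For a Dirichlet(α) prior with multinomial counts c, the posterior is Dirichlet(α + c) componentwise.
Subtract each count from the matching posterior parameter: 16−11=5, 26−20=6, 16−6=10, 18−9=9.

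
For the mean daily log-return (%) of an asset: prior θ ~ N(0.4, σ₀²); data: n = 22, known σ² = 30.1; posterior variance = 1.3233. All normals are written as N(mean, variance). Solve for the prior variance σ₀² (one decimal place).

σ₀² = 40.3

Posterior precision equals prior precision plus data precision: 1/σ_n² = 1/σ₀² + n/σ².
So 1/σ₀² = 1/1.3233 − 22/30.1 = 0.755687 − 0.730897 = 0.024790.
Hence σ₀² = 1/0.024790 ≈ 40.3.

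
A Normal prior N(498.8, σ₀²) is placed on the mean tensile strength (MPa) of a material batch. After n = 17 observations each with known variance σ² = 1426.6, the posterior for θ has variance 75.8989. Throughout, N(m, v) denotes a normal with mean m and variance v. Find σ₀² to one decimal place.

σ₀² = 794.3

For the Normal–Normal model with known σ², precisions add: τ_n = τ₀ + n/σ².
So 1/σ₀² = 1/75.8989 − 17/1426.6 = 0.013175 − 0.011916 = 0.001259.
Hence σ₀² = 1/0.001259 ≈ 794.3.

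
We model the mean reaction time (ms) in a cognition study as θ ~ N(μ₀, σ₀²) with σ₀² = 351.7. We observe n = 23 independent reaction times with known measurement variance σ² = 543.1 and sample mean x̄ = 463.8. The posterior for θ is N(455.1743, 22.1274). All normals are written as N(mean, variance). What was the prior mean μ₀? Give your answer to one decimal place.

With known observation variance, the Normal–Normal posterior has precision τ_n = τ₀ + n/σ² and mean μ_n = (τ₀μ₀ + (n/σ²)x̄)/τ_n.
Here τ₀ = 1/351.7 = 0.002843 and τ_data = 23/543.1 = 0.042349, so τ_n = 0.045192.
Rearranging for μ₀: μ₀ = (μ_n·τ_n − τ_data·x̄)/τ₀ = (455.1743·0.045192 − 0.042349·463.8) / 0.002843 = 0.928771/0.002843 ≈ 326.7.

μ₀ = 326.7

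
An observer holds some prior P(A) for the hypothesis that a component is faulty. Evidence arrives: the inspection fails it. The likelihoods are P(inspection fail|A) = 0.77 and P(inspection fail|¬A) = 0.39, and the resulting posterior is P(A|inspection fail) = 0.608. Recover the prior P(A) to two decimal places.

P(A) = 0.44

Bayes' rule in odds form gives O(A|E) = O(A)·[P(E|A)/P(E|¬A)], hence O(A) = O(A|E)/LR.
Posterior odds = 0.608/(1−0.608) = 1.5510. LR = 0.77/0.39 = 1.9744.
Prior odds = 1.5510/1.9744 = 0.7856, so P(A) = 0.7856/(1+0.7856) ≈ 0.44.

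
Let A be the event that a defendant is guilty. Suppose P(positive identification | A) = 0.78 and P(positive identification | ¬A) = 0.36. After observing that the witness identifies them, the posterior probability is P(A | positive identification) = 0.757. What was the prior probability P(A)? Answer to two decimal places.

In odds form, posterior odds = prior odds × likelihood ratio, so prior odds = posterior odds ÷ LR.
Posterior odds = 0.757/(1−0.757) = 3.1152. LR = 0.78/0.36 = 2.1667.
Prior odds = 3.1152/2.1667 = 1.4378, so P(A) = 1.4378/(1+1.4378) ≈ 0.59.

P(A) = 0.59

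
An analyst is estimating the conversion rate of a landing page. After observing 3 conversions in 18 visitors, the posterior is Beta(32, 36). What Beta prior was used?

Beta(29, 21)

Beta is conjugate to the binomial likelihood: posterior = Beta(a+s, b+f).
Subtract the data counts: 32−3=29, 36−15=21.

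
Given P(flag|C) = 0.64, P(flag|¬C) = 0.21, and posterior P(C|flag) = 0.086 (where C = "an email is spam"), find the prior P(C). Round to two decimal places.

In odds form, posterior odds = prior odds × likelihood ratio, so prior odds = posterior odds ÷ LR.
Posterior odds = 0.086/(1−0.086) = 0.0941. LR = 0.64/0.21 = 3.0476.
Prior odds = 0.0941/3.0476 = 0.0309, so P(C) = 0.0309/(1+0.0309) ≈ 0.03.

P(C) = 0.03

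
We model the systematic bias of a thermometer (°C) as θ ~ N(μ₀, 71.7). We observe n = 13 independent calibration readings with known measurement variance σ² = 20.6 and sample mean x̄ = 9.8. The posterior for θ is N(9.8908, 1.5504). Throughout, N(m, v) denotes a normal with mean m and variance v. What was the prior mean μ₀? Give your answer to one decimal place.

With known observation variance, the Normal–Normal posterior has precision τ_n = τ₀ + n/σ² and mean μ_n = (τ₀μ₀ + (n/σ²)x̄)/τ_n.
Here τ₀ = 1/71.7 = 0.013947 and τ_data = 13/20.6 = 0.631068, so τ_n = 0.645015.
Rearranging for μ₀: μ₀ = (μ_n·τ_n − τ_data·x̄)/τ₀ = (9.8908·0.645015 − 0.631068·9.8) / 0.013947 = 0.195248/0.013947 ≈ 14.0.

μ₀ = 14.0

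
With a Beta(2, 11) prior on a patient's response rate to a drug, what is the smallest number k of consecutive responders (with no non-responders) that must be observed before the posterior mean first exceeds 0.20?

After k responders and 0 non-responders the posterior is Beta(2+k, 11), with mean (2+k)/(2+11+k).
Set (2+k)/(13+k) > 0.20 and solve: k > (0.20·13 − 2)/(1 − 0.20) = 0.750.
The smallest integer exceeding 0.750 is 1, and checking k=1: (3)/(14) = 0.2143 > 0.20.

k = 1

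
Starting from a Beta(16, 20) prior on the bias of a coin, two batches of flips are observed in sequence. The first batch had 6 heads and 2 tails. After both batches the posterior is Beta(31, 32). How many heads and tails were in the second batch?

9 heads and 10 tails

Sequential conjugate updates are equivalent to a single update on the pooled data, so total successes = posterior α − prior α and total failures = posterior β − prior β.
Total across both batches: 31−16=15 heads, 32−20=12 tails.
Subtract the first batch: 15−6=9 heads and 12−2=10 tails.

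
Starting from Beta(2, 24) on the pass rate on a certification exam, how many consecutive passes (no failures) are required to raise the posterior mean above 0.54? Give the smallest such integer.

After k passes and 0 failures the posterior is Beta(2+k, 24), with mean (2+k)/(2+24+k).
Set (2+k)/(26+k) > 0.54 and solve: k > (0.54·26 − 2)/(1 − 0.54) = 26.174.
The smallest integer exceeding 26.174 is 27, and checking k=27: (29)/(53) = 0.5472 > 0.54.

k = 27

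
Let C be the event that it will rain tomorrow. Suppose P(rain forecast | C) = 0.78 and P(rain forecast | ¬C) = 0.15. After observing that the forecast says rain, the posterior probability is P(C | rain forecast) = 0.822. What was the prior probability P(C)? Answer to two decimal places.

P(C) = 0.47

In odds form, posterior odds = prior odds × likelihood ratio, so prior odds = posterior odds ÷ LR.
Posterior odds = 0.822/(1−0.822) = 4.6180. LR = 0.78/0.15 = 5.2000.
Prior odds = 4.6180/5.2000 = 0.8881, so P(C) = 0.8881/(1+0.8881) ≈ 0.47.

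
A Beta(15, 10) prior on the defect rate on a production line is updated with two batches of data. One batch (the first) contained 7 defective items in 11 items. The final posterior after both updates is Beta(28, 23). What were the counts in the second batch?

Sequential conjugate updates are equivalent to a single update on the pooled data, so total successes = posterior α − prior α and total failures = posterior β − prior β.
Total across both batches: 28−15=13 defective items, 23−10=13 good items.
Subtract the first batch: 13−7=6 defective items and 13−4=9 good items.

6 defective items and 9 good items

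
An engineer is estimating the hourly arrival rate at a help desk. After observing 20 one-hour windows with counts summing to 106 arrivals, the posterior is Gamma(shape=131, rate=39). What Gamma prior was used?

A Gamma(α, β) prior (rate parametrization) on a Poisson rate with n observations summing to S gives posterior Gamma(α+S, β+n).
So α = 131 − 106 = 25 and β = 39 − 20 = 19.

Gamma(shape=25, rate=19)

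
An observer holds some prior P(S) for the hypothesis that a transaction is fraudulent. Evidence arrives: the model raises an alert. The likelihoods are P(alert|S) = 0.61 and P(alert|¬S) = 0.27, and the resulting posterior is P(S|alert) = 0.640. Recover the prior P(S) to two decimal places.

Bayes' rule in odds form gives O(S|E) = O(S)·[P(E|S)/P(E|¬S)], hence O(S) = O(S|E)/LR.
Posterior odds = 0.640/(1−0.640) = 1.7778. LR = 0.61/0.27 = 2.2593.
Prior odds = 1.7778/2.2593 = 0.7869, so P(S) = 0.7869/(1+0.7869) ≈ 0.44.

P(S) = 0.44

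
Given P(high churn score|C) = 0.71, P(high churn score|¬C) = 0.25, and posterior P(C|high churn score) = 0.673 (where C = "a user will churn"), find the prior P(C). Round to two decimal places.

P(C) = 0.42

Bayes' rule in odds form gives O(C|E) = O(C)·[P(E|C)/P(E|¬C)], hence O(C) = O(C|E)/LR.
Posterior odds = 0.673/(1−0.673) = 2.0581. LR = 0.71/0.25 = 2.8400.
Prior odds = 2.0581/2.8400 = 0.7247, so P(C) = 0.7247/(1+0.7247) ≈ 0.42.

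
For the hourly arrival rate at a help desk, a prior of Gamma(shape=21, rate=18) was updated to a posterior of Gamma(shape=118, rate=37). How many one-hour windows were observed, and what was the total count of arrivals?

n = 19 one-hour windows with total 97 arrivals

Gamma–Poisson conjugacy: posterior shape = α + Σxᵢ, posterior rate = β + n.
Matching: Σxᵢ = 118 − 21 = 97 and n = 37 − 18 = 19.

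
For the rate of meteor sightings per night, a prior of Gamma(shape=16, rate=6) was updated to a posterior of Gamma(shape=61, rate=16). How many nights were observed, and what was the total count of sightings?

n = 10 nights with total 45 sightings

Gamma–Poisson conjugacy: posterior shape = α + Σxᵢ, posterior rate = β + n.
Matching: Σxᵢ = 61 − 16 = 45 and n = 16 − 6 = 10.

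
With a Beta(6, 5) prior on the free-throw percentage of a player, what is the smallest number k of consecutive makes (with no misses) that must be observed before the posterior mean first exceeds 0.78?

k = 12

After k makes and 0 misses the posterior is Beta(6+k, 5), with mean (6+k)/(6+5+k).
Set (6+k)/(11+k) > 0.78 and solve: k > (0.78·11 − 6)/(1 − 0.78) = 11.727.
The smallest integer exceeding 11.727 is 12.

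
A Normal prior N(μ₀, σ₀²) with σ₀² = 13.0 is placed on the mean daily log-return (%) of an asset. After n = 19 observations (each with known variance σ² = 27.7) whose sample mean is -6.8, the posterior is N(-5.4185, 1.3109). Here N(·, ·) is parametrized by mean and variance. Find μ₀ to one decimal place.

μ₀ = 6.9

With known observation variance, the Normal–Normal posterior has precision τ_n = τ₀ + n/σ² and mean μ_n = (τ₀μ₀ + (n/σ²)x̄)/τ_n.
Here τ₀ = 1/13.0 = 0.076923 and τ_data = 19/27.7 = 0.685921, so τ_n = 0.762844.
Rearranging for μ₀: μ₀ = (μ_n·τ_n − τ_data·x̄)/τ₀ = (-5.4185·0.762844 − 0.685921·-6.8) / 0.076923 = 0.530793/0.076923 ≈ 6.9.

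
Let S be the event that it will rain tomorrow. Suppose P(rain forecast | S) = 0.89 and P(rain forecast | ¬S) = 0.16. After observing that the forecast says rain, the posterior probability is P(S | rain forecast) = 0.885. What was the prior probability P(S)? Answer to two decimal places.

Bayes' rule in odds form gives O(S|E) = O(S)·[P(E|S)/P(E|¬S)], hence O(S) = O(S|E)/LR.
Posterior odds = 0.885/(1−0.885) = 7.6957. LR = 0.89/0.16 = 5.5625.
Prior odds = 7.6957/5.5625 = 1.3835, so P(S) = 1.3835/(1+1.3835) ≈ 0.58.

P(S) = 0.58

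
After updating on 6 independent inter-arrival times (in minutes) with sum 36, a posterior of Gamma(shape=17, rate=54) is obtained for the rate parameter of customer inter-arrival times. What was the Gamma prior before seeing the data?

Gamma–exponential conjugacy: posterior shape = α + n, posterior rate = β + Σtᵢ.
So α = 17 − 6 = 11 and β = 54 − 36 = 18.

Gamma(shape=11, rate=18)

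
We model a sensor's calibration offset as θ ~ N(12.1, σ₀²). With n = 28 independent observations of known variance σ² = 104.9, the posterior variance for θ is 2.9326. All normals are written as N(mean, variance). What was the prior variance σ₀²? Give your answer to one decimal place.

Posterior precision equals prior precision plus data precision: 1/σ_n² = 1/σ₀² + n/σ².
So 1/σ₀² = 1/2.9326 − 28/104.9 = 0.340994 − 0.266921 = 0.074073.
Hence σ₀² = 1/0.074073 ≈ 13.5.

σ₀² = 13.5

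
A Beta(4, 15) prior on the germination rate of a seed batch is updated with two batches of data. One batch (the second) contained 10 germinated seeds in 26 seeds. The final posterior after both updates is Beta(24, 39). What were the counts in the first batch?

10 germinated seeds and 8 non-germinating seeds

Sequential conjugate updates are equivalent to a single update on the pooled data, so total successes = posterior α − prior α and total failures = posterior β − prior β.
Total across both batches: 24−4=20 germinated seeds, 39−15=24 non-germinating seeds.
Subtract the second batch: 20−10=10 germinated seeds and 24−16=8 non-germinating seeds.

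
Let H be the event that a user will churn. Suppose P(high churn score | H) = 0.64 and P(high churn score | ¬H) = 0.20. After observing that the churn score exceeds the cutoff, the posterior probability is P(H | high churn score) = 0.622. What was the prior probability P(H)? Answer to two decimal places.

Bayes' rule in odds form gives O(H|E) = O(H)·[P(E|H)/P(E|¬H)], hence O(H) = O(H|E)/LR.
Posterior odds = 0.622/(1−0.622) = 1.6455. LR = 0.64/0.20 = 3.2000.
Prior odds = 1.6455/3.2000 = 0.5142, so P(H) = 0.5142/(1+0.5142) ≈ 0.34.

P(H) = 0.34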